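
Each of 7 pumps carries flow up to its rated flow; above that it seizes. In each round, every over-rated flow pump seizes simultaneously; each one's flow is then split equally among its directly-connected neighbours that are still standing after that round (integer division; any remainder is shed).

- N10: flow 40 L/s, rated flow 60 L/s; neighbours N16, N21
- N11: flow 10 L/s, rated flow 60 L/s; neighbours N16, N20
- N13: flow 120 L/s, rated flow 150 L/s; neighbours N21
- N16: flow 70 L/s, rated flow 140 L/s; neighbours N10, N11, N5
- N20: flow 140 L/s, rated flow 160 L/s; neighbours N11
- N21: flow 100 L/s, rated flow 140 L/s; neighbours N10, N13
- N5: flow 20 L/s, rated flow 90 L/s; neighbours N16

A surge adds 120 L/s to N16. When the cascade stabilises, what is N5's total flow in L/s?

Round 1 — N16 at 190 > 140. N16 seizes.
  N16 sheds 190 L/s to N10, N11, N5: 63 each (1 lost).
    N10: 40+63 = 103 > 60
    N11: 10+63 = 73 > 60
    N5: 20+63 = 83 ≤ 90
Round 2 — N10, N11 seize.
  N10 sheds 103 L/s to N21: 103 each.
    N21: 100+103 = 203 > 140
  N11 sheds 73 L/s to N20: 73 each.
    N20: 140+73 = 213 > 160
Round 3 — N20, N21 seize.
  N20 sheds 213 L/s: no online neighbours, lost.
  N21 sheds 203 L/s to N13: 203 each.
    N13: 120+203 = 323 > 150
Round 4 — N13 seizes.
  N13 sheds 323 L/s: no online neighbours, lost.
No further seizures.

83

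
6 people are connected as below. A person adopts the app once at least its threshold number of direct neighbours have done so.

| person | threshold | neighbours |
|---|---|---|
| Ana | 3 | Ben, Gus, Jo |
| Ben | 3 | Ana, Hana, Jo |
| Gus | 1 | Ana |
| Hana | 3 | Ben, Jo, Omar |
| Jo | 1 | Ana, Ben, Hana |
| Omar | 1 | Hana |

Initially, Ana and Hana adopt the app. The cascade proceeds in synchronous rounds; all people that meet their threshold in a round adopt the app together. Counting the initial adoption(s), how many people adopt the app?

6

Round 1 — Ana, Hana adopt the app (initial).
Round 2 — checking thresholds:
  Ben: 2 of 3 neighbours < 3, holds.
  Gus: 1 of 1 neighbours ≥ 1, adopts the app.
  Jo: 2 of 3 neighbours ≥ 1, adopts the app.
  Omar: 1 of 1 neighbours ≥ 1, adopts the app.
Round 3 — checking thresholds:
  Ben: 3 of 3 neighbours ≥ 3, adopts the app.
Round 4 — no new adoptions; cascade stops.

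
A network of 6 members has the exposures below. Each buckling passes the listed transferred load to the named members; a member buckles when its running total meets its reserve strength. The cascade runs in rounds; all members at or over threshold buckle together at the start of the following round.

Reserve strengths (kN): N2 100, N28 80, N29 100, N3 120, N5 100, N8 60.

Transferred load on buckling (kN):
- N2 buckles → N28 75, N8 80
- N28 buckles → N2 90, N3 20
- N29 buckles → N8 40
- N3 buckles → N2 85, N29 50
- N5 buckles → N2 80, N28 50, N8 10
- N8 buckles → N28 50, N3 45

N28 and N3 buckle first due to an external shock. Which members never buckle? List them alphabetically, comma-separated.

N29, N5

Round 1 — N28, N3 buckle (initial).
  N2: +90+85 → 175 ≥ 100
  N29: +50 → 50 < 100
Round 2 — N2 buckles.
  N8: +80 → 80 ≥ 60
Round 3 — N8 buckles.
No further bucklings.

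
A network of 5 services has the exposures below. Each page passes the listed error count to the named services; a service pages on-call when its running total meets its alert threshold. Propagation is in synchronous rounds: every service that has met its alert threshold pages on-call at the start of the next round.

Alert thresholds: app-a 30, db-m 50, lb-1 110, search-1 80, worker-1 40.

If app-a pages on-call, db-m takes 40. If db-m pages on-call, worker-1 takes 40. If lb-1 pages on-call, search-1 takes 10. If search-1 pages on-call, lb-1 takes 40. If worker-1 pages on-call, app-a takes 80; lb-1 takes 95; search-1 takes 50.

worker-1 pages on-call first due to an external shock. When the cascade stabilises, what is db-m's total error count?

40

Round 1 — worker-1 pages on-call (initial).
  app-a: +80 → 80 ≥ 30
  lb-1: +95 → 95 < 110
  search-1: +50 → 50 < 80
Round 2 — app-a pages on-call.
  db-m: +40 → 40 < 50
No further pages.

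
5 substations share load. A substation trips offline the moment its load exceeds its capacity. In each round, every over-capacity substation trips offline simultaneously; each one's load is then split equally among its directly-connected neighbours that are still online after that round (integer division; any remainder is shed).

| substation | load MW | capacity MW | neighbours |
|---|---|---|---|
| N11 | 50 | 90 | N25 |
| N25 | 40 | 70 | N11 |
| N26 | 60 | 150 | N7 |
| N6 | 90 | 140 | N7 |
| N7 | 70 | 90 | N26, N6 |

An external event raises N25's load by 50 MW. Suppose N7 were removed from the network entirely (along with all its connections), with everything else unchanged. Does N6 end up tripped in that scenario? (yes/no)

With N7 removed:
Round 1 — N25 at 90 > 70. N25 trips offline.
  N25 sheds 90 MW to N11: 90 each.
    N11: 50+90 = 140 > 90
Round 2 — N11 trips offline.
  N11 sheds 140 MW: no online neighbours, lost.
No further trips.

no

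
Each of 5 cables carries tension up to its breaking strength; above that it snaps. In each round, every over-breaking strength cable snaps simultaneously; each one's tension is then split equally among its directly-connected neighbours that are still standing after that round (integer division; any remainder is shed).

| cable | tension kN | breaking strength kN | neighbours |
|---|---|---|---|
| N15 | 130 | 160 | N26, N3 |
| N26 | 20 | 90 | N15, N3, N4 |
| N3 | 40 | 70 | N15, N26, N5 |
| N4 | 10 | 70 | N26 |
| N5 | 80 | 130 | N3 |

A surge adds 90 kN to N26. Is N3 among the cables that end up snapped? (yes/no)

Round 1 — N26 at 110 > 90. N26 snaps.
  N26 sheds 110 kN to N15, N3, N4: 36 each (2 lost).
    N15: 130+36 = 166 > 160
    N3: 40+36 = 76 > 70
    N4: 10+36 = 46 ≤ 70
Round 2 — N15, N3 snap.
  N15 sheds 166 kN: no online neighbours, lost.
  N3 sheds 76 kN to N5: 76 each.
    N5: 80+76 = 156 > 130
Round 3 — N5 snaps.
  N5 sheds 156 kN: no online neighbours, lost.
No further breaks.

yes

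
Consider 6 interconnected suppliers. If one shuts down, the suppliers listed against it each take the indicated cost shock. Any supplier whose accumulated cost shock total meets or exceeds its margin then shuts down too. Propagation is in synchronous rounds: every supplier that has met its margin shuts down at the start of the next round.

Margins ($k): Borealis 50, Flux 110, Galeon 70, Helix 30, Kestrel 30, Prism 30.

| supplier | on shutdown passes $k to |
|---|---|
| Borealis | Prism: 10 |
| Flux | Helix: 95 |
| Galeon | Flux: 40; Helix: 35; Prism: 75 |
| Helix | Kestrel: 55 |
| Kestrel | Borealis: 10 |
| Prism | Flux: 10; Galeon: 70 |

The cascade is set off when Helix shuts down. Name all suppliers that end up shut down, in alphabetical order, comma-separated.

Helix, Kestrel

Round 1 — Helix shuts down (initial).
  Kestrel: +55 → 55 ≥ 30
Round 2 — Kestrel shuts down.
  Borealis: +10 → 10 < 50
No further shutdowns.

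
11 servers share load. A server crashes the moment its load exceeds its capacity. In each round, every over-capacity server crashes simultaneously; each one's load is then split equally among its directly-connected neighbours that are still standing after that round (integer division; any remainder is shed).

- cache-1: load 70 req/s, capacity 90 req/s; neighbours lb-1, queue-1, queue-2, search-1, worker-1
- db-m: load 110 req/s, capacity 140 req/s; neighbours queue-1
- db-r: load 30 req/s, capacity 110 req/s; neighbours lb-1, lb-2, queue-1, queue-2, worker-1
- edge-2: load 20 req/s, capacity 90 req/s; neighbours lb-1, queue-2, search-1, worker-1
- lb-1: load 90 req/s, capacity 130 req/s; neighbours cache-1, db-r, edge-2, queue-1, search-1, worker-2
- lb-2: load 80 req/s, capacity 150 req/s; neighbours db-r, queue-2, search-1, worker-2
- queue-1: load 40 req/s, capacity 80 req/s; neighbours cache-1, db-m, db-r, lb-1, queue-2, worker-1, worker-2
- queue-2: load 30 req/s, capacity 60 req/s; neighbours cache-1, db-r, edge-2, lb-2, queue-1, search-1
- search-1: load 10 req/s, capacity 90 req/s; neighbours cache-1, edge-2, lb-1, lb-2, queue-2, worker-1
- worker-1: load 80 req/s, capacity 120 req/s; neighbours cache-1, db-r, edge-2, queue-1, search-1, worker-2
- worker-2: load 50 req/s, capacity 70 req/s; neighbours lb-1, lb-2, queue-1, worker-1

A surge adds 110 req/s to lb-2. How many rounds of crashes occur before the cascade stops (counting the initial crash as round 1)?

5

Round 1 — lb-2 at 190 > 150. lb-2 crashes.
  lb-2 sheds 190 req/s to db-r, queue-2, search-1, worker-2: 47 each (2 lost).
    db-r: 30+47 = 77 ≤ 110
    queue-2: 30+47 = 77 > 60
    search-1: 10+47 = 57 ≤ 90
    worker-2: 50+47 = 97 > 70
Round 2 — queue-2, worker-2 crash.
  queue-2 sheds 77 req/s to cache-1, db-r, edge-2, queue-1, search-1: 15 each (2 lost).
    cache-1: 70+15 = 85 ≤ 90
    db-r: 77+15 = 92 ≤ 110
    edge-2: 20+15 = 35 ≤ 90
    queue-1: 40+15 = 55 ≤ 80
    search-1: 57+15 = 72 ≤ 90
  worker-2 sheds 97 req/s to lb-1, queue-1, worker-1: 32 each (1 lost).
    lb-1: 90+32 = 122 ≤ 130
    queue-1: 55+32 = 87 > 80
    worker-1: 80+32 = 112 ≤ 120
Round 3 — queue-1 crashes.
  queue-1 sheds 87 req/s to cache-1, db-m, db-r, lb-1, worker-1: 17 each (2 lost).
    cache-1: 85+17 = 102 > 90
    db-m: 110+17 = 127 ≤ 140
    db-r: 92+17 = 109 ≤ 110
    lb-1: 122+17 = 139 > 130
    worker-1: 112+17 = 129 > 120
Round 4 — cache-1, lb-1, worker-1 crash.
  cache-1 sheds 102 req/s to search-1: 102 each.
    search-1: 72+102 = 174 > 90
  lb-1 sheds 139 req/s to db-r, edge-2, search-1: 46 each (1 lost).
    db-r: 109+46 = 155 > 110
    edge-2: 35+46 = 81 ≤ 90
    search-1: 174+46 = 220 > 90
  worker-1 sheds 129 req/s to db-r, edge-2, search-1: 43 each.
    db-r: 155+43 = 198 > 110
    edge-2: 81+43 = 124 > 90
    search-1: 220+43 = 263 > 90
Round 5 — db-r, edge-2, search-1 crash.
  db-r sheds 198 req/s: no online neighbours, lost.
  edge-2 sheds 124 req/s: no online neighbours, lost.
  search-1 sheds 263 req/s: no online neighbours, lost.
No further crashes.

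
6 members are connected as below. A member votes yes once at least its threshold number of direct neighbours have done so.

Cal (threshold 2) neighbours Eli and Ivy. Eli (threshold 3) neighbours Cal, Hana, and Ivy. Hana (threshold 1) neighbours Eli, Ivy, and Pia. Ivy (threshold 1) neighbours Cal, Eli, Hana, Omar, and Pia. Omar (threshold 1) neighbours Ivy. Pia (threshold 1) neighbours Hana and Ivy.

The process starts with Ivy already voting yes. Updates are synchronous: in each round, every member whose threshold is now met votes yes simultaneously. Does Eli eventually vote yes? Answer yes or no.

no

Round 1 — Ivy votes yes (initial).
Round 2 — checking thresholds:
  Cal: 1 of 2 neighbours < 2, not yet.
  Eli: 1 of 3 neighbours < 3, not yet.
  Hana: 1 of 3 neighbours ≥ 1, votes yes.
  Omar: 1 of 1 neighbours ≥ 1, votes yes.
  Pia: 1 of 2 neighbours ≥ 1, votes yes.
Round 3 — no new yes votes; cascade stops.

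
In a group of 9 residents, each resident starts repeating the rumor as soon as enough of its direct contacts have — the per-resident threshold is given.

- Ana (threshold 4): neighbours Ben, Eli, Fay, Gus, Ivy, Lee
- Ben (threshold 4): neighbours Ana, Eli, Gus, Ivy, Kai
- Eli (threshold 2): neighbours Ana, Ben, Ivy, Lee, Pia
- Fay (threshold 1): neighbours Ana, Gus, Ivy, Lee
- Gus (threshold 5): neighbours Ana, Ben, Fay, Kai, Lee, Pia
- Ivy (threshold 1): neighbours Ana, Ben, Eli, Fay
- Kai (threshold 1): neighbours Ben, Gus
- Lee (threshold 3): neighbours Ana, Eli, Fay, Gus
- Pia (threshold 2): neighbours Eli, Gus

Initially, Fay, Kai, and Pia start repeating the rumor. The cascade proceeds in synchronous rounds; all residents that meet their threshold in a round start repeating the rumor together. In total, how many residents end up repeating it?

5

Round 1 — Fay, Kai, Pia start repeating the rumor (initial).
Round 2 — checking thresholds:
  Ana: 1 of 6 neighbours < 4, holds.
  Ben: 1 of 5 neighbours < 4, holds.
  Eli: 1 of 5 neighbours < 2, holds.
  Gus: 3 of 6 neighbours < 5, holds.
  Ivy: 1 of 4 neighbours ≥ 1, starts repeating the rumor.
  Lee: 1 of 4 neighbours < 3, holds.
Round 3 — checking thresholds:
  Ana: 2 of 6 neighbours < 4, holds.
  Ben: 2 of 5 neighbours < 4, holds.
  Eli: 2 of 5 neighbours ≥ 2, starts repeating the rumor.
  Gus: 3 of 6 neighbours < 5, holds.
  Lee: 1 of 4 neighbours < 3, holds.
Round 4 — no new spreads; cascade stops.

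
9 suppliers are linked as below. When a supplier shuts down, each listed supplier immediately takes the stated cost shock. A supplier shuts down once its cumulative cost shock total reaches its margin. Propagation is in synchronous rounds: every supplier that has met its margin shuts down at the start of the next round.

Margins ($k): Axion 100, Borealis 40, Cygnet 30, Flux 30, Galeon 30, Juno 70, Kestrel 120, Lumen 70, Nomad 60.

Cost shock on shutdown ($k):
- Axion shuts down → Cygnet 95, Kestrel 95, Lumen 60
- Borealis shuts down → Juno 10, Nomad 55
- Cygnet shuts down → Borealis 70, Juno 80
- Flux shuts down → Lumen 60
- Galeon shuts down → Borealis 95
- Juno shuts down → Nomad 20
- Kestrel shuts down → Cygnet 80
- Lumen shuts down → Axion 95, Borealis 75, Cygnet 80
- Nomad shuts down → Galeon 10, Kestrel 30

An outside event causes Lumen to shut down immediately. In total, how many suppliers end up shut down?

5

Round 1 — Lumen shuts down (initial).
  Axion: +95 → 95 < 100
  Borealis: +75 → 75 ≥ 40
  Cygnet: +80 → 80 ≥ 30
Round 2 — Borealis, Cygnet shut down.
  Juno: +10+80 → 90 ≥ 70
  Nomad: +55 → 55 < 60
Round 3 — Juno shuts down.
  Nomad: +20 → 75 ≥ 60
Round 4 — Nomad shuts down.
  Galeon: +10 → 10 < 30
  Kestrel: +30 → 30 < 120
No further shutdowns.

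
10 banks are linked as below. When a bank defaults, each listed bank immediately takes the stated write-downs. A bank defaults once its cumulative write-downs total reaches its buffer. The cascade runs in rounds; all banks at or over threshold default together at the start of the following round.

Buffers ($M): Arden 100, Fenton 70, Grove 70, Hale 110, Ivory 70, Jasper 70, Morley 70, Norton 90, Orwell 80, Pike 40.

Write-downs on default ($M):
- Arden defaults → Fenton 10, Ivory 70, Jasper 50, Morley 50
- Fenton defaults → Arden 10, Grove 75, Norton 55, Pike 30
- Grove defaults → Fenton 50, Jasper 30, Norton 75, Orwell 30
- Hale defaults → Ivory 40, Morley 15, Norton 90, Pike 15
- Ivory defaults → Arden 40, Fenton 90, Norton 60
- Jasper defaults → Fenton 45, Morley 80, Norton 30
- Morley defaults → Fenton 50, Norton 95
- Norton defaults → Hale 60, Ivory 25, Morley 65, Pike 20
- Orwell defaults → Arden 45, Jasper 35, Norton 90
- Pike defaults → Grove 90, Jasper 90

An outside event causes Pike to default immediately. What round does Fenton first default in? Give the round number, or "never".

3

Round 1 — Pike defaults (initial).
  Grove: +90 → 90 ≥ 70
  Jasper: +90 → 90 ≥ 70
Round 2 — Grove, Jasper default.
  Fenton: +50+45 → 95 ≥ 70
  Morley: +80 → 80 ≥ 70
  Norton: +75+30 → 105 ≥ 90
  Orwell: +30 → 30 < 80
Round 3 — Fenton, Morley, Norton default.
  Arden: +10 → 10 < 100
  Hale: +60 → 60 < 110
  Ivory: +25 → 25 < 70
No further defaults.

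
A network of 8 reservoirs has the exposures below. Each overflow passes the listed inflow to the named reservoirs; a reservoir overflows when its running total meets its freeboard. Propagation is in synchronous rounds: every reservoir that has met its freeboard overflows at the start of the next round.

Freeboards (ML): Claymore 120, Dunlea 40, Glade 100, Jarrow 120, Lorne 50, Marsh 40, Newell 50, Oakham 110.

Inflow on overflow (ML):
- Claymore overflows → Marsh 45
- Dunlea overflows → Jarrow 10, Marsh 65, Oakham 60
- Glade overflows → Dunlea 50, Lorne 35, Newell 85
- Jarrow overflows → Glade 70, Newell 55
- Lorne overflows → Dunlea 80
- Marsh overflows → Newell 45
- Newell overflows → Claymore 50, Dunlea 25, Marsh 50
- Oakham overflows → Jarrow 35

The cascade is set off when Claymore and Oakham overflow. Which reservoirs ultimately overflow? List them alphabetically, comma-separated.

Claymore, Marsh, Oakham

Round 1 — Claymore, Oakham overflow (initial).
  Jarrow: +35 → 35 < 120
  Marsh: +45 → 45 ≥ 40
Round 2 — Marsh overflows.
  Newell: +45 → 45 < 50
No further overflows.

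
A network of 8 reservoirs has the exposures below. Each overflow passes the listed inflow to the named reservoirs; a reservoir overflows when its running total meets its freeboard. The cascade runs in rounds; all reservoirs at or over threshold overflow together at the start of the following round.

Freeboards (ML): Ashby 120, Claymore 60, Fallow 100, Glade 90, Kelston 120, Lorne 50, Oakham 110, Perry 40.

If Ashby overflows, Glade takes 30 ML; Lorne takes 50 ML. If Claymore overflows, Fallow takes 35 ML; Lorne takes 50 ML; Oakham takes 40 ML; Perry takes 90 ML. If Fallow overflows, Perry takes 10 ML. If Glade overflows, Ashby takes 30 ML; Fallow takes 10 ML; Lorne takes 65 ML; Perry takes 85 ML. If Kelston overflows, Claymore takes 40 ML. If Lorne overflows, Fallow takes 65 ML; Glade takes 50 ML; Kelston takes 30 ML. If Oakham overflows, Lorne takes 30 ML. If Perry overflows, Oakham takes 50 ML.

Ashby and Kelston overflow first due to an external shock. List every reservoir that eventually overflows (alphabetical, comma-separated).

Ashby, Kelston, Lorne

Round 1 — Ashby, Kelston overflow (initial).
  Claymore: +40 → 40 < 60
  Glade: +30 → 30 < 90
  Lorne: +50 → 50 ≥ 50
Round 2 — Lorne overflows.
  Fallow: +65 → 65 < 100
  Glade: +50 → 80 < 90
No further overflows.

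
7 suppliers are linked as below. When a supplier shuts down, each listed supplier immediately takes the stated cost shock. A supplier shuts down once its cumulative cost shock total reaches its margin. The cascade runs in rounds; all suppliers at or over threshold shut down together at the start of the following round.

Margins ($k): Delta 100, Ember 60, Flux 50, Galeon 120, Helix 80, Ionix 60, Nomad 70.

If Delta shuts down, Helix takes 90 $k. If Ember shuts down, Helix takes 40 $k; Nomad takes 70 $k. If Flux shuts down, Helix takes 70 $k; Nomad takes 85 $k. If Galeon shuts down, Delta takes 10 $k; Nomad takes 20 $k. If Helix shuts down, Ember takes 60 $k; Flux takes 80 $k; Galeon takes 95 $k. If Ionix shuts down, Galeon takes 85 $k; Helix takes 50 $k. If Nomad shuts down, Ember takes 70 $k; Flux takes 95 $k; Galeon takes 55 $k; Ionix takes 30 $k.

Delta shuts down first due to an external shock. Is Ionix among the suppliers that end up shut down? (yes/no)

no

Round 1 — Delta shuts down (initial).
  Helix: +90 → 90 ≥ 80
Round 2 — Helix shuts down.
  Ember: +60 → 60 ≥ 60
  Flux: +80 → 80 ≥ 50
  Galeon: +95 → 95 < 120
Round 3 — Ember, Flux shut down.
  Nomad: +70+85 → 155 ≥ 70
Round 4 — Nomad shuts down.
  Galeon: +55 → 150 ≥ 120
  Ionix: +30 → 30 < 60
Round 5 — Galeon shuts down.
No further shutdowns.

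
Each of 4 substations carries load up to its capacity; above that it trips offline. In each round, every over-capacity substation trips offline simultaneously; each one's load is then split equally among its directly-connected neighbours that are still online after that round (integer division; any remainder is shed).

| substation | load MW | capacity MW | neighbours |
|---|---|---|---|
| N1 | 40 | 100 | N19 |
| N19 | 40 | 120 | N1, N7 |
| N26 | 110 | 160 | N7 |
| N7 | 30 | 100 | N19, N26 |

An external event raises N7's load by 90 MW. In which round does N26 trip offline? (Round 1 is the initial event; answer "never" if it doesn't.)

Round 1 — N7 at 120 > 100. N7 trips offline.
  N7 sheds 120 MW to N19, N26: 60 each.
    N19: 40+60 = 100 ≤ 120
    N26: 110+60 = 170 > 160
Round 2 — N26 trips offline.
  N26 sheds 170 MW: no online neighbours, lost.
No further trips.

2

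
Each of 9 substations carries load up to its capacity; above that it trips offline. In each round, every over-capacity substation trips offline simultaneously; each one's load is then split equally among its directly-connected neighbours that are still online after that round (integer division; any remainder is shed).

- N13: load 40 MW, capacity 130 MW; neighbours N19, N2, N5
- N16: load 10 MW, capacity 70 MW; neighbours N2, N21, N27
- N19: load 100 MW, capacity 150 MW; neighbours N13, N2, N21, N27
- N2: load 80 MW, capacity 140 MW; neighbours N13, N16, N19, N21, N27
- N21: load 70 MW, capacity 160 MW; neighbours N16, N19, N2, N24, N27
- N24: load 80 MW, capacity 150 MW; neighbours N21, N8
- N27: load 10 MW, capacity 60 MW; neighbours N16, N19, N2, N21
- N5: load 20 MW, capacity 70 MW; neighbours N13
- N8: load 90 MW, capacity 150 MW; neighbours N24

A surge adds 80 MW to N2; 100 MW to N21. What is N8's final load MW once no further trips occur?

Round 1 — N2 at 160 > 140; N21 at 170 > 160. N2, N21 trip offline.
  N2 sheds 160 MW to N13, N16, N19, N27: 40 each.
    N13: 40+40 = 80 ≤ 130
    N16: 10+40 = 50 ≤ 70
    N19: 100+40 = 140 ≤ 150
    N27: 10+40 = 50 ≤ 60
  N21 sheds 170 MW to N16, N19, N24, N27: 42 each (2 lost).
    N16: 50+42 = 92 > 70
    N19: 140+42 = 182 > 150
    N24: 80+42 = 122 ≤ 150
    N27: 50+42 = 92 > 60
Round 2 — N16, N19, N27 trip offline.
  N16 sheds 92 MW: no online neighbours, lost.
  N19 sheds 182 MW to N13: 182 each.
    N13: 80+182 = 262 > 130
  N27 sheds 92 MW: no online neighbours, lost.
Round 3 — N13 trips offline.
  N13 sheds 262 MW to N5: 262 each.
    N5: 20+262 = 282 > 70
Round 4 — N5 trips offline.
  N5 sheds 282 MW: no online neighbours, lost.
No further trips.

90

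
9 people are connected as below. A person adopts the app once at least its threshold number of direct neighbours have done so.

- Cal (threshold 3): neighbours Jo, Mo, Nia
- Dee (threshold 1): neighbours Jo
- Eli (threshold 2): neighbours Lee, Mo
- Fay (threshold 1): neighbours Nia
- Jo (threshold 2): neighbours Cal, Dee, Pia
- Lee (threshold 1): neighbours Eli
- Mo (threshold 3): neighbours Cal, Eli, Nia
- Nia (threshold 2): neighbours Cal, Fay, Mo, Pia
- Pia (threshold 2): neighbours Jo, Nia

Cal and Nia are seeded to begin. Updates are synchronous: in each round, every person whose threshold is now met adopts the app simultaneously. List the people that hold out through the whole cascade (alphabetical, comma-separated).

Dee, Eli, Jo, Lee, Mo, Pia

Round 1 — Cal, Nia adopt the app (initial).
Round 2 — checking thresholds:
  Fay: 1 of 1 neighbours ≥ 1, adopts the app.
  Jo: 1 of 3 neighbours < 2, not yet.
  Mo: 2 of 3 neighbours < 3, not yet.
  Pia: 1 of 2 neighbours < 2, not yet.
Round 3 — no new adoptions; cascade stops.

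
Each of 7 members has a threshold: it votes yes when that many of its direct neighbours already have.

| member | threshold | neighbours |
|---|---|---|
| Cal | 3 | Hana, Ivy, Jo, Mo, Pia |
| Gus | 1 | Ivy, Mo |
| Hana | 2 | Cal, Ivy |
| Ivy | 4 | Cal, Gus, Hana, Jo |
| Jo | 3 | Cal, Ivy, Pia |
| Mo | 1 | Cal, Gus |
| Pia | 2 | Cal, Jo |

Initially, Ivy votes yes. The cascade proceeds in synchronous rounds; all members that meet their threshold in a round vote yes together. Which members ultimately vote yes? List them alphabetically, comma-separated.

Gus, Ivy, Mo

Round 1 — Ivy votes yes (initial).
Round 2 — checking thresholds:
  Cal: 1 of 5 neighbours < 3, holds.
  Gus: 1 of 2 neighbours ≥ 1, votes yes.
  Hana: 1 of 2 neighbours < 2, holds.
  Jo: 1 of 3 neighbours < 3, holds.
Round 3 — checking thresholds:
  Cal: 1 of 5 neighbours < 3, holds.
  Hana: 1 of 2 neighbours < 2, holds.
  Jo: 1 of 3 neighbours < 3, holds.
  Mo: 1 of 2 neighbours ≥ 1, votes yes.
Round 4 — no new yes votes; cascade stops.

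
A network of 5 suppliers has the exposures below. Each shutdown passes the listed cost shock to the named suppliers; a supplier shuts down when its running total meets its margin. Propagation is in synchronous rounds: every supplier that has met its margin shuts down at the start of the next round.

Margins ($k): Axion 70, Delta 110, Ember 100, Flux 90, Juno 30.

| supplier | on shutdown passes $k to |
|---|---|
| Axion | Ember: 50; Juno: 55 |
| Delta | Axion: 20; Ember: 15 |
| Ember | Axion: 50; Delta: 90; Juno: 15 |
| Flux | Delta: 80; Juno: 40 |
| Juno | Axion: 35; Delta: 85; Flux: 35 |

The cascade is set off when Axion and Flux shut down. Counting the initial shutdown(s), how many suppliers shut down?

4

Round 1 — Axion, Flux shut down (initial).
  Delta: +80 → 80 < 110
  Ember: +50 → 50 < 100
  Juno: +55+40 → 95 ≥ 30
Round 2 — Juno shuts down.
  Delta: +85 → 165 ≥ 110
Round 3 — Delta shuts down.
  Ember: +15 → 65 < 100
No further shutdowns.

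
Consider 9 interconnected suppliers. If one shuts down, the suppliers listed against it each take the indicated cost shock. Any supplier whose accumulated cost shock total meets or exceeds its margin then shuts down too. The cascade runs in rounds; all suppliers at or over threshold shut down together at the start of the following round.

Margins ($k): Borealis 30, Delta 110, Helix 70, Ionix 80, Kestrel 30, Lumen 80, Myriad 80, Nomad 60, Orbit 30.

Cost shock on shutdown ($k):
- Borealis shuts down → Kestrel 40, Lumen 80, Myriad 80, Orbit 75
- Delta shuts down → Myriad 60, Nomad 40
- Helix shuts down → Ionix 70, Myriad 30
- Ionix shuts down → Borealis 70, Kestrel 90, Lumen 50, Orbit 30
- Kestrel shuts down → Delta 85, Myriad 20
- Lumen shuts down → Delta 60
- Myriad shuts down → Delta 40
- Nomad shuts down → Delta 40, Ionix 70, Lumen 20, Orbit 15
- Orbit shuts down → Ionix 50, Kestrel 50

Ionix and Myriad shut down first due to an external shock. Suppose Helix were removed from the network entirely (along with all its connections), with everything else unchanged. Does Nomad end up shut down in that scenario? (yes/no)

no

With Helix removed:
Round 1 — Ionix, Myriad shut down (initial).
  Borealis: +70 → 70 ≥ 30
  Delta: +40 → 40 < 110
  Kestrel: +90 → 90 ≥ 30
  Lumen: +50 → 50 < 80
  Orbit: +30 → 30 ≥ 30
Round 2 — Borealis, Kestrel, Orbit shut down.
  Delta: +85 → 125 ≥ 110
  Lumen: +80 → 130 ≥ 80
Round 3 — Delta, Lumen shut down.
  Nomad: +40 → 40 < 60
No further shutdowns.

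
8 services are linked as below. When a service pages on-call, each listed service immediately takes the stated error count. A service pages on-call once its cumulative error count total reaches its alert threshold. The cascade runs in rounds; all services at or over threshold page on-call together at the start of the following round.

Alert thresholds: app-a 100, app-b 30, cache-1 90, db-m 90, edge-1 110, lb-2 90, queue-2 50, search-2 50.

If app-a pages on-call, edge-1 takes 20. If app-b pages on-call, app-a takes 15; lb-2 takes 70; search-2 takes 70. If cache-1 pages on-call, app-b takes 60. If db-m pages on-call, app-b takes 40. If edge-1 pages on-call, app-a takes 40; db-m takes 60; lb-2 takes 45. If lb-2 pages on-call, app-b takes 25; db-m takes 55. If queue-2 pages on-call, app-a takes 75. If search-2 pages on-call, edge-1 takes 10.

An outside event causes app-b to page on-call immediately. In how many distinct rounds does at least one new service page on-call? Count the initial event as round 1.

2

Round 1 — app-b pages on-call (initial).
  app-a: +15 → 15 < 100
  lb-2: +70 → 70 < 90
  search-2: +70 → 70 ≥ 50
Round 2 — search-2 pages on-call.
  edge-1: +10 → 10 < 110
No further pages.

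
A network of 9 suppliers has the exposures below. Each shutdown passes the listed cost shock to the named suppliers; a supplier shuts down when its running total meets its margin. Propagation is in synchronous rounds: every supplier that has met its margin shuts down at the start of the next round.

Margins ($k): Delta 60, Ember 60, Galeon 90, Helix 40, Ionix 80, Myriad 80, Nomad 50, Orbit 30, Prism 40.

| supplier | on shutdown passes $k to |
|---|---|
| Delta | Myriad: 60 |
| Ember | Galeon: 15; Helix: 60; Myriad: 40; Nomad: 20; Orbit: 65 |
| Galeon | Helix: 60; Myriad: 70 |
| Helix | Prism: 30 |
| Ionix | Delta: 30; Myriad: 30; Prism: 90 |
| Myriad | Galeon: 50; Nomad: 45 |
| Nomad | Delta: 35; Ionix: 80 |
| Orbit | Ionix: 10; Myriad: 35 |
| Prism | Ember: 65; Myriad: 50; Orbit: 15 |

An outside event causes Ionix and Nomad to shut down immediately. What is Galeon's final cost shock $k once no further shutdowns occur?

65

Round 1 — Ionix, Nomad shut down (initial).
  Delta: +30+35 → 65 ≥ 60
  Myriad: +30 → 30 < 80
  Prism: +90 → 90 ≥ 40
Round 2 — Delta, Prism shut down.
  Ember: +65 → 65 ≥ 60
  Myriad: +60+50 → 140 ≥ 80
  Orbit: +15 → 15 < 30
Round 3 — Ember, Myriad shut down.
  Galeon: +15+50 → 65 < 90
  Helix: +60 → 60 ≥ 40
  Orbit: +65 → 80 ≥ 30
Round 4 — Helix, Orbit shut down.
No further shutdowns.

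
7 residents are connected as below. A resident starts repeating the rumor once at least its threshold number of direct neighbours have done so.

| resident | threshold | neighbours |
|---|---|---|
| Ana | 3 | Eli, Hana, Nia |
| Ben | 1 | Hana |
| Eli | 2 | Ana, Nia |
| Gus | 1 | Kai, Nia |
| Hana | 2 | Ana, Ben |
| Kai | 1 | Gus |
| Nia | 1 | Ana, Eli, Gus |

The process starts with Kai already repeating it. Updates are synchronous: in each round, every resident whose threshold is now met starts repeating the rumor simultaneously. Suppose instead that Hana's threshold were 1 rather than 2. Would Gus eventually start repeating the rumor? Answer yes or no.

yes

With Hana's threshold at 1:
Round 1 — Kai starts repeating the rumor (initial).
Round 2 — checking thresholds:
  Gus: 1 of 2 neighbours ≥ 1, starts repeating the rumor.
Round 3 — checking thresholds:
  Nia: 1 of 3 neighbours ≥ 1, starts repeating the rumor.
Round 4 — no new spreads; cascade stops.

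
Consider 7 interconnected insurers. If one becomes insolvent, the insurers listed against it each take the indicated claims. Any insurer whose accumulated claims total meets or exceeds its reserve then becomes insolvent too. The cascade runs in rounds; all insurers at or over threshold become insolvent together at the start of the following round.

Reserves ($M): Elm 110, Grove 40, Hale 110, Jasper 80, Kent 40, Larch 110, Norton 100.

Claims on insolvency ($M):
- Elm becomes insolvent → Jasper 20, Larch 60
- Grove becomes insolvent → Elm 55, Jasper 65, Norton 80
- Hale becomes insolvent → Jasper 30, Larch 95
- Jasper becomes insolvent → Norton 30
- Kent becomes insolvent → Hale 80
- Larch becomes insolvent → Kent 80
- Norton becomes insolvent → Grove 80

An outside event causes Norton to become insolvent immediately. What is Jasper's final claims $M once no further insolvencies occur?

65

Round 1 — Norton becomes insolvent (initial).
  Grove: +80 → 80 ≥ 40
Round 2 — Grove becomes insolvent.
  Elm: +55 → 55 < 110
  Jasper: +65 → 65 < 80
No further insolvencies.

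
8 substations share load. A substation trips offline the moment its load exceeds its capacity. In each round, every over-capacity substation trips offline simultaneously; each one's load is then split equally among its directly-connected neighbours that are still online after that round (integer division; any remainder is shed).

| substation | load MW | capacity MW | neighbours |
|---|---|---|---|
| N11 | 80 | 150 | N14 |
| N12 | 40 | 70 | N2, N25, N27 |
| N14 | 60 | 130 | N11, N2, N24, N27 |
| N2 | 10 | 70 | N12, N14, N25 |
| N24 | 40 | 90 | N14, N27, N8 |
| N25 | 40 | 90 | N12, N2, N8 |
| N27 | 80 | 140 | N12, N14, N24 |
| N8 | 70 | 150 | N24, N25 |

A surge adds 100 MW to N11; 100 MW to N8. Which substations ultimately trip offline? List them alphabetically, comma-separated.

N11, N12, N14, N2, N24, N25, N27, N8

Round 1 — N11 at 180 > 150; N8 at 170 > 150. N11, N8 trip offline.
  N11 sheds 180 MW to N14: 180 each.
    N14: 60+180 = 240 > 130
  N8 sheds 170 MW to N24, N25: 85 each.
    N24: 40+85 = 125 > 90
    N25: 40+85 = 125 > 90
Round 2 — N14, N24, N25 trip offline.
  N14 sheds 240 MW to N2, N27: 120 each.
    N2: 10+120 = 130 > 70
    N27: 80+120 = 200 > 140
  N24 sheds 125 MW to N27: 125 each.
    N27: 200+125 = 325 > 140
  N25 sheds 125 MW to N12, N2: 62 each (1 lost).
    N12: 40+62 = 102 > 70
    N2: 130+62 = 192 > 70
Round 3 — N12, N2, N27 trip offline.
  N12 sheds 102 MW: no online neighbours, lost.
  N2 sheds 192 MW: no online neighbours, lost.
  N27 sheds 325 MW: no online neighbours, lost.
No further trips.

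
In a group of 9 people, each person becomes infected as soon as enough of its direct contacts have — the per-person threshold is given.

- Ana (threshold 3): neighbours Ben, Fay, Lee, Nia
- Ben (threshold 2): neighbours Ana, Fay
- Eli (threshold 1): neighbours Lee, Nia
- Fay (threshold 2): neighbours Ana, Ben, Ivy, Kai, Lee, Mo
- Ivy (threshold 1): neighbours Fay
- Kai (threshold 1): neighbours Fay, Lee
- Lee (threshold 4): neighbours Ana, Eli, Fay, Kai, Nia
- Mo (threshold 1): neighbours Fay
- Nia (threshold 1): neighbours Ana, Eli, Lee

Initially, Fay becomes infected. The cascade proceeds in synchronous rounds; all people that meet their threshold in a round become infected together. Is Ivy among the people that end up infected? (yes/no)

Round 1 — Fay becomes infected (initial).
Round 2 — checking thresholds:
  Ana: 1 of 4 neighbours < 3, holds.
  Ben: 1 of 2 neighbours < 2, holds.
  Ivy: 1 of 1 neighbours ≥ 1, becomes infected.
  Kai: 1 of 2 neighbours ≥ 1, becomes infected.
  Lee: 1 of 5 neighbours < 4, holds.
  Mo: 1 of 1 neighbours ≥ 1, becomes infected.
Round 3 — no new infections; cascade stops.

yes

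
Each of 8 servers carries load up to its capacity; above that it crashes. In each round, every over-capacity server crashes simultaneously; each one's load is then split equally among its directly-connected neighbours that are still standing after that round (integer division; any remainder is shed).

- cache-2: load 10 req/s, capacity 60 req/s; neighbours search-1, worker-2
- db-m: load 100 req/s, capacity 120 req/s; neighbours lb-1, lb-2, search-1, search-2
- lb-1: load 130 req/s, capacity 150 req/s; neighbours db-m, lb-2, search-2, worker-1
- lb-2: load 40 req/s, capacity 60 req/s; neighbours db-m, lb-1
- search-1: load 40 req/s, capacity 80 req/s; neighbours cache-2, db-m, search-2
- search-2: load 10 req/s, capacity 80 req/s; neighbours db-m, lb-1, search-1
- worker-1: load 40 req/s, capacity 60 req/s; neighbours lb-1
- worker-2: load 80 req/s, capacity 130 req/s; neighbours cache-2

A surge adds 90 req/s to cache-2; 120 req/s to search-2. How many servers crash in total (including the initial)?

7

Round 1 — cache-2 at 100 > 60; search-2 at 130 > 80. cache-2, search-2 crash.
  cache-2 sheds 100 req/s to search-1, worker-2: 50 each.
    search-1: 40+50 = 90 > 80
    worker-2: 80+50 = 130 ≤ 130
  search-2 sheds 130 req/s to db-m, lb-1, search-1: 43 each (1 lost).
    db-m: 100+43 = 143 > 120
    lb-1: 130+43 = 173 > 150
    search-1: 90+43 = 133 > 80
Round 2 — db-m, lb-1, search-1 crash.
  db-m sheds 143 req/s to lb-2: 143 each.
    lb-2: 40+143 = 183 > 60
  lb-1 sheds 173 req/s to lb-2, worker-1: 86 each (1 lost).
    lb-2: 183+86 = 269 > 60
    worker-1: 40+86 = 126 > 60
  search-1 sheds 133 req/s: no online neighbours, lost.
Round 3 — lb-2, worker-1 crash.
  lb-2 sheds 269 req/s: no online neighbours, lost.
  worker-1 sheds 126 req/s: no online neighbours, lost.
No further crashes.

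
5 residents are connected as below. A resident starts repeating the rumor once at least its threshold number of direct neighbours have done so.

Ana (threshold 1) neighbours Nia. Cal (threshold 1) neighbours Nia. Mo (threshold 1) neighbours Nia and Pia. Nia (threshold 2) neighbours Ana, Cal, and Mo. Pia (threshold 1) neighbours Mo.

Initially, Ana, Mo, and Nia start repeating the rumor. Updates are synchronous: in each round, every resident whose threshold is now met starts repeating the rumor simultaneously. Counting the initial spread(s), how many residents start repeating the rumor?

5

Round 1 — Ana, Mo, Nia start repeating the rumor (initial).
Round 2 — checking thresholds:
  Cal: 1 of 1 neighbours ≥ 1, starts repeating the rumor.
  Pia: 1 of 1 neighbours ≥ 1, starts repeating the rumor.
Round 3 — no new spreads; cascade stops.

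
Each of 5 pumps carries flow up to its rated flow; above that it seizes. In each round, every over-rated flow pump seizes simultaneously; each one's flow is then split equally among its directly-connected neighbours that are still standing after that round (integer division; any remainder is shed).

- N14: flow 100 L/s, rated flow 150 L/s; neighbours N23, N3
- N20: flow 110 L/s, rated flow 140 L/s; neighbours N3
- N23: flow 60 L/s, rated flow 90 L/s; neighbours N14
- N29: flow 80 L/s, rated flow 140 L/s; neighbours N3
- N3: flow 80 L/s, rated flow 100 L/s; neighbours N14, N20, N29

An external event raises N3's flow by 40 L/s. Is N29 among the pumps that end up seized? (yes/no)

no

Round 1 — N3 at 120 > 100. N3 seizes.
  N3 sheds 120 L/s to N14, N20, N29: 40 each.
    N14: 100+40 = 140 ≤ 150
    N20: 110+40 = 150 > 140
    N29: 80+40 = 120 ≤ 140
Round 2 — N20 seizes.
  N20 sheds 150 L/s: no online neighbours, lost.
No further seizures.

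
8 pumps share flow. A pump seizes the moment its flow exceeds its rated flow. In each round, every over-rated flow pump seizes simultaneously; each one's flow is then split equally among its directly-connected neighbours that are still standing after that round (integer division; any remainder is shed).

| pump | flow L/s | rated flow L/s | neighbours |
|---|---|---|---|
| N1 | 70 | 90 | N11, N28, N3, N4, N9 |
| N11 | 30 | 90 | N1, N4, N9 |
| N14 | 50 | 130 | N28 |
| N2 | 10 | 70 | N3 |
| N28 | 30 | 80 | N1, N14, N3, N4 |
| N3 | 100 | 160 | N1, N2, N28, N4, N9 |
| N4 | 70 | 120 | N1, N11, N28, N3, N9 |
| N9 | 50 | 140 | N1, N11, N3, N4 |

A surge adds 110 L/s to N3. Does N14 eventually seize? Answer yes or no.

yes

Round 1 — N3 at 210 > 160. N3 seizes.
  N3 sheds 210 L/s to N1, N2, N28, N4, N9: 42 each.
    N1: 70+42 = 112 > 90
    N2: 10+42 = 52 ≤ 70
    N28: 30+42 = 72 ≤ 80
    N4: 70+42 = 112 ≤ 120
    N9: 50+42 = 92 ≤ 140
Round 2 — N1 seizes.
  N1 sheds 112 L/s to N11, N28, N4, N9: 28 each.
    N11: 30+28 = 58 ≤ 90
    N28: 72+28 = 100 > 80
    N4: 112+28 = 140 > 120
    N9: 92+28 = 120 ≤ 140
Round 3 — N28, N4 seize.
  N28 sheds 100 L/s to N14: 100 each.
    N14: 50+100 = 150 > 130
  N4 sheds 140 L/s to N11, N9: 70 each.
    N11: 58+70 = 128 > 90
    N9: 120+70 = 190 > 140
Round 4 — N11, N14, N9 seize.
  N11 sheds 128 L/s: no online neighbours, lost.
  N14 sheds 150 L/s: no online neighbours, lost.
  N9 sheds 190 L/s: no online neighbours, lost.
No further seizures.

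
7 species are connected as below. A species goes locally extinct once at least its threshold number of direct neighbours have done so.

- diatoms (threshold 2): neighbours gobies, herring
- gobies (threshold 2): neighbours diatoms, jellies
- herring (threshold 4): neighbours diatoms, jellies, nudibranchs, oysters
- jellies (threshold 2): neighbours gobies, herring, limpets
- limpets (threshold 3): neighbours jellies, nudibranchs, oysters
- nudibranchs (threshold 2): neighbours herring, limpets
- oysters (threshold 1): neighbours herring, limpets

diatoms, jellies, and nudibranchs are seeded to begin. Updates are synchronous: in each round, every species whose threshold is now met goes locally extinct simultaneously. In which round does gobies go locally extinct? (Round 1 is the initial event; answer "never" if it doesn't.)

2

Round 1 — diatoms, jellies, nudibranchs go locally extinct (initial).
Round 2 — checking thresholds:
  gobies: 2 of 2 neighbours ≥ 2, goes locally extinct.
  herring: 3 of 4 neighbours < 4, not yet.
  limpets: 2 of 3 neighbours < 3, not yet.
Round 3 — no new extinctions; cascade stops.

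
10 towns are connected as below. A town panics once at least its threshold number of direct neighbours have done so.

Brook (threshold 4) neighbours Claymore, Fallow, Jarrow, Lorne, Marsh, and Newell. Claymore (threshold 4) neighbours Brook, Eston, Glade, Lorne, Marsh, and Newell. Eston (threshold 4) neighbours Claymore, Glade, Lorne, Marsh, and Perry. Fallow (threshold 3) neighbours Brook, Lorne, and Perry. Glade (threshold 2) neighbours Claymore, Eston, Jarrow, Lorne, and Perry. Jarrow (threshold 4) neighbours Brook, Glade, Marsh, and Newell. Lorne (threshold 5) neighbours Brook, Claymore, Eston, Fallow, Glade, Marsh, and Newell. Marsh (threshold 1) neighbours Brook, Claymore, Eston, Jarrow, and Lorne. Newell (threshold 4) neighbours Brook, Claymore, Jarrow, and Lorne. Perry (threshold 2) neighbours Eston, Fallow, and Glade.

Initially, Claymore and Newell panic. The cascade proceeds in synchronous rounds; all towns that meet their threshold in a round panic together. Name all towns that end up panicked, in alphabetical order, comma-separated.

Claymore, Marsh, Newell

Round 1 — Claymore, Newell panic (initial).
Round 2 — checking thresholds:
  Brook: 2 of 6 neighbours < 4, not yet.
  Eston: 1 of 5 neighbours < 4, not yet.
  Glade: 1 of 5 neighbours < 2, not yet.
  Jarrow: 1 of 4 neighbours < 4, not yet.
  Lorne: 2 of 7 neighbours < 5, not yet.
  Marsh: 1 of 5 neighbours ≥ 1, panics.
Round 3 — no new panics; cascade stops.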